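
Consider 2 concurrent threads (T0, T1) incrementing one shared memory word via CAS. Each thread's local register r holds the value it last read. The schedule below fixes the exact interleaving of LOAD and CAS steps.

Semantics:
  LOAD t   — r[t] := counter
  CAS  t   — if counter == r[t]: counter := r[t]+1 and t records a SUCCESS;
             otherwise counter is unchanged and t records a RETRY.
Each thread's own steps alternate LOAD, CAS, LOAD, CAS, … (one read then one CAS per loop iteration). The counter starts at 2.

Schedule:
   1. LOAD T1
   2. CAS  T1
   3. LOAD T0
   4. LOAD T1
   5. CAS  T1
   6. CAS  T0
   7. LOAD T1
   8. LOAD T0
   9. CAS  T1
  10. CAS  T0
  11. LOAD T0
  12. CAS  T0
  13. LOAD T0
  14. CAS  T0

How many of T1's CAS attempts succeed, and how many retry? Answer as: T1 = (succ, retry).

#1 T1 reads 2
#2 T1 CAS(2→3) writes; counter now 3
#3 T0 reads 3
#4 T1 reads 3
#5 T1 CAS(3→4) writes; counter now 4
#6 T0 CAS(3→4) fails; counter now 4
#7 T1 reads 4
#8 T0 reads 4
#9 T1 CAS(4→5) writes; counter now 5
#10 T0 CAS(4→5) fails; counter now 5
#11 T0 reads 5
#12 T0 CAS(5→6) writes; counter now 6
#13 T0 reads 6
#14 T0 CAS(6→7) writes; counter now 7

T1 = (3, 0)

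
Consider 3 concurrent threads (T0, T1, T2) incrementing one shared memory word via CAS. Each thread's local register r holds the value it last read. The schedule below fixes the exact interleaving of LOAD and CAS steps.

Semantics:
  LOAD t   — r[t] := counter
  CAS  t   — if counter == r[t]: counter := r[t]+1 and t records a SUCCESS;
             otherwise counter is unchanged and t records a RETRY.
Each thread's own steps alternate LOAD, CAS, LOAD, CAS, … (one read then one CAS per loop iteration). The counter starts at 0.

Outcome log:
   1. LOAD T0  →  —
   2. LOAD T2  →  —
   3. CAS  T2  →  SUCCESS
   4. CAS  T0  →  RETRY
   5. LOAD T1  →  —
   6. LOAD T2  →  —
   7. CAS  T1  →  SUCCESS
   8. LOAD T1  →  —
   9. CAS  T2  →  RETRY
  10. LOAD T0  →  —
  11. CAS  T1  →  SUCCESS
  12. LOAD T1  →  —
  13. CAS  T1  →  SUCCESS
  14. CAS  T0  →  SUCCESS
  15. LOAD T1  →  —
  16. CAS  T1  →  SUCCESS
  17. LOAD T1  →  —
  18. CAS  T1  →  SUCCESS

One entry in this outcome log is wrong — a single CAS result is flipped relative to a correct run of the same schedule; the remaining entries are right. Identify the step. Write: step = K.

step = 14

Reference trace:
   1) LOAD T0:  M=0  r_T0=0
   2) LOAD T2:  M=0  r_T2=0
   3) CAS  T2:  M=1  r_T2=0 ✓
   4) CAS  T0:  M=1  r_T0=0 ✗
   5) LOAD T1:  M=1  r_T1=1
   6) LOAD T2:  M=1  r_T2=1
   7) CAS  T1:  M=2  r_T1=1 ✓
   8) LOAD T1:  M=2  r_T1=2
   9) CAS  T2:  M=2  r_T2=1 ✗
  10) LOAD T0:  M=2  r_T0=2
  11) CAS  T1:  M=3  r_T1=2 ✓
  12) LOAD T1:  M=3  r_T1=3
  13) CAS  T1:  M=4  r_T1=3 ✓
  14) CAS  T0:  M=4  r_T0=2 ✗
  15) LOAD T1:  M=4  r_T1=4
  16) CAS  T1:  M=5  r_T1=4 ✓
  17) LOAD T1:  M=5  r_T1=5
  18) CAS  T1:  M=6  r_T1=5 ✓
Flip is step 14.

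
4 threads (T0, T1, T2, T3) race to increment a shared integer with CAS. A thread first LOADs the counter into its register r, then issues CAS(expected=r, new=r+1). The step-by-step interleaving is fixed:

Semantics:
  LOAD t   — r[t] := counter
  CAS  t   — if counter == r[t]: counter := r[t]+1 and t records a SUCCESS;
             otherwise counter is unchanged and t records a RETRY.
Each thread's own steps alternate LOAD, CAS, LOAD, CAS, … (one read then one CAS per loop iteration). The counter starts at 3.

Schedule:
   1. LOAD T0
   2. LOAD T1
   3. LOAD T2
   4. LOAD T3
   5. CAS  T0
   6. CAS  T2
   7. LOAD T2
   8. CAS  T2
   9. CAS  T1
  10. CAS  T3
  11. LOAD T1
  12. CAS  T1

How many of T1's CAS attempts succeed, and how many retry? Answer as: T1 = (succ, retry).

step 1: T0 LOAD ⇒ load; ctr=3 reg=3
step 2: T1 LOAD ⇒ load; ctr=3 reg=3
step 3: T2 LOAD ⇒ load; ctr=3 reg=3
step 4: T3 LOAD ⇒ load; ctr=3 reg=3
step 5: T0 CAS ⇒ ok; ctr=4 reg=3
step 6: T2 CAS ⇒ retry; ctr=4 reg=3
step 7: T2 LOAD ⇒ load; ctr=4 reg=4
step 8: T2 CAS ⇒ ok; ctr=5 reg=4
step 9: T1 CAS ⇒ retry; ctr=5 reg=3
step 10: T3 CAS ⇒ retry; ctr=5 reg=3
step 11: T1 LOAD ⇒ load; ctr=5 reg=5
step 12: T1 CAS ⇒ ok; ctr=6 reg=5

T1 = (1, 1)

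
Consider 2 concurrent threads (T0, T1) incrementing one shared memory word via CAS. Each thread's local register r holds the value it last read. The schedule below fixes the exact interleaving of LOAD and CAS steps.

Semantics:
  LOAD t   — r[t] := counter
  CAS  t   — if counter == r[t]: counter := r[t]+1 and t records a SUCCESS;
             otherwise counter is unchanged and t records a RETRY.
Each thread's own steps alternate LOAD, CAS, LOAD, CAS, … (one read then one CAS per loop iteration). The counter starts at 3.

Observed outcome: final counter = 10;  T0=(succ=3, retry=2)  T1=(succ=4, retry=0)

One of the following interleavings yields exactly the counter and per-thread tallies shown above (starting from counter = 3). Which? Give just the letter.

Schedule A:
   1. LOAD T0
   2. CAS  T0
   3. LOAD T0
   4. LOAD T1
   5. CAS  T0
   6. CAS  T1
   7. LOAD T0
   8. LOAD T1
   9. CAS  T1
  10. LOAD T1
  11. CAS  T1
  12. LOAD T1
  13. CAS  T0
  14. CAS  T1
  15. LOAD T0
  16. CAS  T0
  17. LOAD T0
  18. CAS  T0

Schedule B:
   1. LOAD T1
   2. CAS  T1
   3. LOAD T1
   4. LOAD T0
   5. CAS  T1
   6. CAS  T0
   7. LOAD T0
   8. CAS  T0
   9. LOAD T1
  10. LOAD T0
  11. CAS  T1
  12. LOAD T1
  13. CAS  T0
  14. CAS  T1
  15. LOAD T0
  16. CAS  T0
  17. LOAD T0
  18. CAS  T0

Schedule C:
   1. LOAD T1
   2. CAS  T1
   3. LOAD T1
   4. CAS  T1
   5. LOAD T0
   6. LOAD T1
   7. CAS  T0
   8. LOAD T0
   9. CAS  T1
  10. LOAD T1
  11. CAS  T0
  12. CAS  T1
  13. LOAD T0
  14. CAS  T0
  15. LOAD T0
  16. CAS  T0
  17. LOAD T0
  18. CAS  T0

B

Tracing schedule B:
step 1: T1 LOAD ⇒ load; ctr=3 reg=3
step 2: T1 CAS ⇒ ok; ctr=4 reg=3
step 3: T1 LOAD ⇒ load; ctr=4 reg=4
step 4: T0 LOAD ⇒ load; ctr=4 reg=4
step 5: T1 CAS ⇒ ok; ctr=5 reg=4
step 6: T0 CAS ⇒ retry; ctr=5 reg=4
step 7: T0 LOAD ⇒ load; ctr=5 reg=5
step 8: T0 CAS ⇒ ok; ctr=6 reg=5
step 9: T1 LOAD ⇒ load; ctr=6 reg=6
step 10: T0 LOAD ⇒ load; ctr=6 reg=6
step 11: T1 CAS ⇒ ok; ctr=7 reg=6
step 12: T1 LOAD ⇒ load; ctr=7 reg=7
step 13: T0 CAS ⇒ retry; ctr=7 reg=6
step 14: T1 CAS ⇒ ok; ctr=8 reg=7
step 15: T0 LOAD ⇒ load; ctr=8 reg=8
step 16: T0 CAS ⇒ ok; ctr=9 reg=8
step 17: T0 LOAD ⇒ load; ctr=9 reg=9
step 18: T0 CAS ⇒ ok; ctr=10 reg=9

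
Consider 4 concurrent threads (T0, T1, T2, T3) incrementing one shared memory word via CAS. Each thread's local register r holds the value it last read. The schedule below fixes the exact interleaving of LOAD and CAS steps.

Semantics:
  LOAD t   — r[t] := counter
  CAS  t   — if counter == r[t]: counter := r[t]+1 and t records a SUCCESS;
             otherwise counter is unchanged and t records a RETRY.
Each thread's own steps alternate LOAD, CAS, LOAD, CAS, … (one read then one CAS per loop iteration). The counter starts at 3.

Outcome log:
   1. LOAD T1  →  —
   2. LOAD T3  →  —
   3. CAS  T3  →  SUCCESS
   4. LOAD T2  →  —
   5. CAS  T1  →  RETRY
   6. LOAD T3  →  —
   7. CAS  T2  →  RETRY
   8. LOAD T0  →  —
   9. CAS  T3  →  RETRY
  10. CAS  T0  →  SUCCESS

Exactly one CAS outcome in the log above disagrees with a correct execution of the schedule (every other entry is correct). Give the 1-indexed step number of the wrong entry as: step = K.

step = 7

Reference trace:
1. LOAD T1 → mem=3 r[T1]=3 [LOAD]
2. LOAD T3 → mem=3 r[T3]=3 [LOAD]
3. CAS T3 → mem=4 r[T3]=3 [OK]
4. LOAD T2 → mem=4 r[T2]=4 [LOAD]
5. CAS T1 → mem=4 r[T1]=3 [RETRY]
6. LOAD T3 → mem=4 r[T3]=4 [LOAD]
7. CAS T2 → mem=5 r[T2]=4 [OK]
8. LOAD T0 → mem=5 r[T0]=5 [LOAD]
9. CAS T3 → mem=5 r[T3]=4 [RETRY]
10. CAS T0 → mem=6 r[T0]=5 [OK]
Log disagrees first at step 7.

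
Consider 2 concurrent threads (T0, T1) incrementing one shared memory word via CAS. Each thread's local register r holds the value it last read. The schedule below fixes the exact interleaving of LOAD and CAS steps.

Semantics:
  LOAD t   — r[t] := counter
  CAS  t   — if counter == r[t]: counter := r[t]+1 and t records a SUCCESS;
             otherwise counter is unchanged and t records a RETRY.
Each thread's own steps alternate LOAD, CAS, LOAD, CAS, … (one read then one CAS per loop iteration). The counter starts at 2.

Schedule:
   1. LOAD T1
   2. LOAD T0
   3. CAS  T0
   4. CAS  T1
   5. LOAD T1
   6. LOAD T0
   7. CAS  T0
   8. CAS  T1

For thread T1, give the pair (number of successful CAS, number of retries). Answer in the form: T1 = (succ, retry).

[1] T1.load  rd  (counter 2, T1.r 2)
[2] T0.load  rd  (counter 2, T0.r 2)
[3] T0.cas  hit  (counter 3, T0.r 2)
[4] T1.cas  miss  (counter 3, T1.r 2)
[5] T1.load  rd  (counter 3, T1.r 3)
[6] T0.load  rd  (counter 3, T0.r 3)
[7] T0.cas  hit  (counter 4, T0.r 3)
[8] T1.cas  miss  (counter 4, T1.r 3)

T1 = (0, 2)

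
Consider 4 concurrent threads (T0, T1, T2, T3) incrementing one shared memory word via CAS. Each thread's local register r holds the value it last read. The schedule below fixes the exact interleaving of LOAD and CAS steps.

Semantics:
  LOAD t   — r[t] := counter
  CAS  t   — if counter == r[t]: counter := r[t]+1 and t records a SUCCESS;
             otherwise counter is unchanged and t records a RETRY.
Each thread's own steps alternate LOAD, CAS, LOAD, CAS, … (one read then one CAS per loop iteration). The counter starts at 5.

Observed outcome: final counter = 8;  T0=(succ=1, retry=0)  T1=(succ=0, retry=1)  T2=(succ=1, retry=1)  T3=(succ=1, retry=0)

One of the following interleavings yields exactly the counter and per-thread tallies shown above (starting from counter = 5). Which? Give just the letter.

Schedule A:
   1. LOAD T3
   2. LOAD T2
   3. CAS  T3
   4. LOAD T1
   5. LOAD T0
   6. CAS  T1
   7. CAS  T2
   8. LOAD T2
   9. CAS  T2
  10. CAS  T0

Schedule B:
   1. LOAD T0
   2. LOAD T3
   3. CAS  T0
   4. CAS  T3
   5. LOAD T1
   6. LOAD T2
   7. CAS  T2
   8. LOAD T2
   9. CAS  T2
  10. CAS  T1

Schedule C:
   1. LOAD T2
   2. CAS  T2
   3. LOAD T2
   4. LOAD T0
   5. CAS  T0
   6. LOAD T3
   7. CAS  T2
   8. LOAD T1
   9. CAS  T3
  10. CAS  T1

Tracing schedule C:
step 1: T2 LOAD ⇒ load; ctr=5 reg=5
step 2: T2 CAS ⇒ ok; ctr=6 reg=5
step 3: T2 LOAD ⇒ load; ctr=6 reg=6
step 4: T0 LOAD ⇒ load; ctr=6 reg=6
step 5: T0 CAS ⇒ ok; ctr=7 reg=6
step 6: T3 LOAD ⇒ load; ctr=7 reg=7
step 7: T2 CAS ⇒ retry; ctr=7 reg=6
step 8: T1 LOAD ⇒ load; ctr=7 reg=7
step 9: T3 CAS ⇒ ok; ctr=8 reg=7
step 10: T1 CAS ⇒ retry; ctr=8 reg=7

C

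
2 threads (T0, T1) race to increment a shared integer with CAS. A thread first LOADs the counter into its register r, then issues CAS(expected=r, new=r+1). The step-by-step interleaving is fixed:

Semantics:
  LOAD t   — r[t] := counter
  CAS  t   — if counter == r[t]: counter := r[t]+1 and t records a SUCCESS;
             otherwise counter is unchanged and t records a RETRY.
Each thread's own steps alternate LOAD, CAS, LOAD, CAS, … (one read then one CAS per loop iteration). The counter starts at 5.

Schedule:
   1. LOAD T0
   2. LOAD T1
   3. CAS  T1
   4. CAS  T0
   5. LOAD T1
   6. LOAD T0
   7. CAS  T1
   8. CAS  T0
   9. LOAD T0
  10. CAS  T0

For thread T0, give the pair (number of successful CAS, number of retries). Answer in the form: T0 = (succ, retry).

T0 = (1, 2)

step 1: T0 LOAD ⇒ load; ctr=5 reg=5
step 2: T1 LOAD ⇒ load; ctr=5 reg=5
step 3: T1 CAS ⇒ ok; ctr=6 reg=5
step 4: T0 CAS ⇒ retry; ctr=6 reg=5
step 5: T1 LOAD ⇒ load; ctr=6 reg=6
step 6: T0 LOAD ⇒ load; ctr=6 reg=6
step 7: T1 CAS ⇒ ok; ctr=7 reg=6
step 8: T0 CAS ⇒ retry; ctr=7 reg=6
step 9: T0 LOAD ⇒ load; ctr=7 reg=7
step 10: T0 CAS ⇒ ok; ctr=8 reg=7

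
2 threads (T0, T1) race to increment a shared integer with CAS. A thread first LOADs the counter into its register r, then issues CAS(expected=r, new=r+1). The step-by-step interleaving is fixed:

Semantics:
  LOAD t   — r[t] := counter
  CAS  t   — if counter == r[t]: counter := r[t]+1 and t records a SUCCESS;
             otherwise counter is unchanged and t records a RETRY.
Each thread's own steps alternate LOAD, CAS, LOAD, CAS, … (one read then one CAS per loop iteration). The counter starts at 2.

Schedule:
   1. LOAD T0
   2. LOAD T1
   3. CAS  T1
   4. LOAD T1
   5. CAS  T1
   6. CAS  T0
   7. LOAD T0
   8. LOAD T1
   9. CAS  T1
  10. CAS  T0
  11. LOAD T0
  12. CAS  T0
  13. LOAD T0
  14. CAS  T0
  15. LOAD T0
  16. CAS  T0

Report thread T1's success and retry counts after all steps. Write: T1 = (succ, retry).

#1 T0 reads 2
#2 T1 reads 2
#3 T1 CAS(2→3) writes; counter now 3
#4 T1 reads 3
#5 T1 CAS(3→4) writes; counter now 4
#6 T0 CAS(2→3) fails; counter now 4
#7 T0 reads 4
#8 T1 reads 4
#9 T1 CAS(4→5) writes; counter now 5
#10 T0 CAS(4→5) fails; counter now 5
#11 T0 reads 5
#12 T0 CAS(5→6) writes; counter now 6
#13 T0 reads 6
#14 T0 CAS(6→7) writes; counter now 7
#15 T0 reads 7
#16 T0 CAS(7→8) writes; counter now 8

T1 = (3, 0)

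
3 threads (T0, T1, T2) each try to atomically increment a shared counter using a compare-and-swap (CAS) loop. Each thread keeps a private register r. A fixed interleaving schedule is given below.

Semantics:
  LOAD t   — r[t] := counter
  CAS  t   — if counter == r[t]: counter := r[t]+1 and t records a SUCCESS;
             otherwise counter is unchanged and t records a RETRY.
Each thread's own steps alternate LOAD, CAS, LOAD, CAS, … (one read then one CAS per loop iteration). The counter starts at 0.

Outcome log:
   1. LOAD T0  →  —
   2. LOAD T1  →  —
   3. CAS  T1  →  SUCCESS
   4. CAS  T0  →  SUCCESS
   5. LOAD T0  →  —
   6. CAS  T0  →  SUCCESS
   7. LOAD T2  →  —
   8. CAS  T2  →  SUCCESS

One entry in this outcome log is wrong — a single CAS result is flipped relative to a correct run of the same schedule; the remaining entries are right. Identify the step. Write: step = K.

Correct run:
[1] T0.load  rd  (counter 0, T0.r 0)
[2] T1.load  rd  (counter 0, T1.r 0)
[3] T1.cas  hit  (counter 1, T1.r 0)
[4] T0.cas  miss  (counter 1, T0.r 0)
[5] T0.load  rd  (counter 1, T0.r 1)
[6] T0.cas  hit  (counter 2, T0.r 1)
[7] T2.load  rd  (counter 2, T2.r 2)
[8] T2.cas  hit  (counter 3, T2.r 2)
Flip is step 4.

step = 4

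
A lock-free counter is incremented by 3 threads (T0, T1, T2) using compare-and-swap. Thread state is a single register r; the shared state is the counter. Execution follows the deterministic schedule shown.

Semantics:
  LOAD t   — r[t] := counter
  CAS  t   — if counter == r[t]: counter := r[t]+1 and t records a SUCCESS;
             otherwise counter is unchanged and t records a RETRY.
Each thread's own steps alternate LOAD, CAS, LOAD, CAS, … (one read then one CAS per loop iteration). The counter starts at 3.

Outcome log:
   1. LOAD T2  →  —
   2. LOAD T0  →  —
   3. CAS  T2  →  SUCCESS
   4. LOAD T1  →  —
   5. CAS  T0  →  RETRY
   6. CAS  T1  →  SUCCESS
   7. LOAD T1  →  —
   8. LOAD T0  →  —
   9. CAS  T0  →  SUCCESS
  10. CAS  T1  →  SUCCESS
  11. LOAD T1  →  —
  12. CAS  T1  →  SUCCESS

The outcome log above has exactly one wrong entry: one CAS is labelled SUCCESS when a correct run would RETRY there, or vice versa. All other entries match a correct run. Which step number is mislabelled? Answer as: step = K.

Re-executing:
#1 T2 reads 3
#2 T0 reads 3
#3 T2 CAS(3→4) writes; counter now 4
#4 T1 reads 4
#5 T0 CAS(3→4) fails; counter now 4
#6 T1 CAS(4→5) writes; counter now 5
#7 T1 reads 5
#8 T0 reads 5
#9 T0 CAS(5→6) writes; counter now 6
#10 T1 CAS(5→6) fails; counter now 6
#11 T1 reads 6
#12 T1 CAS(6→7) writes; counter now 7
Mismatch at 10.

step = 10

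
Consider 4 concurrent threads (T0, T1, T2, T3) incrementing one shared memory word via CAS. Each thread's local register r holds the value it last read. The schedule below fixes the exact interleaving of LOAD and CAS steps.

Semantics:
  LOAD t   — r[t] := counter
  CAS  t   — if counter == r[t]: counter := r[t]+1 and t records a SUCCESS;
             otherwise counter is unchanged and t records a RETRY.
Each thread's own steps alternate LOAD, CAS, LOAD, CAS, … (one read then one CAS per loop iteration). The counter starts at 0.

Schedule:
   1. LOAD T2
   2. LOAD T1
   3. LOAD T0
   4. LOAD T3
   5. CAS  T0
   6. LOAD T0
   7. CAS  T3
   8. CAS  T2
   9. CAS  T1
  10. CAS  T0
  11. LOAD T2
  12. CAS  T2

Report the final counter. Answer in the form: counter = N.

counter = 3

#1 T2 reads 0
#2 T1 reads 0
#3 T0 reads 0
#4 T3 reads 0
#5 T0 CAS(0→1) writes; counter now 1
#6 T0 reads 1
#7 T3 CAS(0→1) fails; counter now 1
#8 T2 CAS(0→1) fails; counter now 1
#9 T1 CAS(0→1) fails; counter now 1
#10 T0 CAS(1→2) writes; counter now 2
#11 T2 reads 2
#12 T2 CAS(2→3) writes; counter now 3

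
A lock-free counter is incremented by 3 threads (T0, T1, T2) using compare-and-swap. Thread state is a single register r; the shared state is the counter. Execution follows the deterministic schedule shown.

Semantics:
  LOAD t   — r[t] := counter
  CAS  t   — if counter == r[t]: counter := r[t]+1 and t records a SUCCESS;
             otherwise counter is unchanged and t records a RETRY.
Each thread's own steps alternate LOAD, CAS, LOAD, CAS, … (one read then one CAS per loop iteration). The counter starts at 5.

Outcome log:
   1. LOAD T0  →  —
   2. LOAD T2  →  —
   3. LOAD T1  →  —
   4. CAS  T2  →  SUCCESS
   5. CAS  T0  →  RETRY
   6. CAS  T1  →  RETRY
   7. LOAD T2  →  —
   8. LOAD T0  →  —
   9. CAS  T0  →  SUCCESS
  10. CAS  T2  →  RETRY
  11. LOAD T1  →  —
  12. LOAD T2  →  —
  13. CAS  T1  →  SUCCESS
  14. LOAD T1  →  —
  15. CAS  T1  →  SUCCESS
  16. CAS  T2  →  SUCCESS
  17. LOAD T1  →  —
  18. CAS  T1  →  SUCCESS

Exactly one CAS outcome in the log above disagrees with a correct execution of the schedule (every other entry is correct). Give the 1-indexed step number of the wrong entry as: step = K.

step = 16

Correct run:
[1] T0.load  rd  (counter 5, T0.r 5)
[2] T2.load  rd  (counter 5, T2.r 5)
[3] T1.load  rd  (counter 5, T1.r 5)
[4] T2.cas  hit  (counter 6, T2.r 5)
[5] T0.cas  miss  (counter 6, T0.r 5)
[6] T1.cas  miss  (counter 6, T1.r 5)
[7] T2.load  rd  (counter 6, T2.r 6)
[8] T0.load  rd  (counter 6, T0.r 6)
[9] T0.cas  hit  (counter 7, T0.r 6)
[10] T2.cas  miss  (counter 7, T2.r 6)
[11] T1.load  rd  (counter 7, T1.r 7)
[12] T2.load  rd  (counter 7, T2.r 7)
[13] T1.cas  hit  (counter 8, T1.r 7)
[14] T1.load  rd  (counter 8, T1.r 8)
[15] T1.cas  hit  (counter 9, T1.r 8)
[16] T2.cas  miss  (counter 9, T2.r 7)
[17] T1.load  rd  (counter 9, T1.r 9)
[18] T1.cas  hit  (counter 10, T1.r 9)
Log disagrees first at step 16.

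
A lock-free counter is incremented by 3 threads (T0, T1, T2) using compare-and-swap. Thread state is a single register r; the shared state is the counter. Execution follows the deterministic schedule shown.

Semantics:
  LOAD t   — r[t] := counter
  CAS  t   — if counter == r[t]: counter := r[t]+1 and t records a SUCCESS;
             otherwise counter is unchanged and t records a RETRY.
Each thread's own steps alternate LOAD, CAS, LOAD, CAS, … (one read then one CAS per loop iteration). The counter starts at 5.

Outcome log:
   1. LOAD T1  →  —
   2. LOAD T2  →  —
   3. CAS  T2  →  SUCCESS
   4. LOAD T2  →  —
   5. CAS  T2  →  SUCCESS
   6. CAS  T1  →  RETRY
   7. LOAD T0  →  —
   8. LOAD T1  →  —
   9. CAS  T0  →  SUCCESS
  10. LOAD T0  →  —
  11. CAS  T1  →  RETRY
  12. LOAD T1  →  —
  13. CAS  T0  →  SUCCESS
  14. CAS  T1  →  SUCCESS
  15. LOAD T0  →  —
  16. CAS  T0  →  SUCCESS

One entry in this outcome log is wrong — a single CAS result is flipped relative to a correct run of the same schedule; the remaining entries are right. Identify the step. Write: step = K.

step = 14

Reference trace:
#1 T1 reads 5
#2 T2 reads 5
#3 T2 CAS(5→6) writes; counter now 6
#4 T2 reads 6
#5 T2 CAS(6→7) writes; counter now 7
#6 T1 CAS(5→6) fails; counter now 7
#7 T0 reads 7
#8 T1 reads 7
#9 T0 CAS(7→8) writes; counter now 8
#10 T0 reads 8
#11 T1 CAS(7→8) fails; counter now 8
#12 T1 reads 8
#13 T0 CAS(8→9) writes; counter now 9
#14 T1 CAS(8→9) fails; counter now 9
#15 T0 reads 9
#16 T0 CAS(9→10) writes; counter now 10
Log disagrees first at step 14.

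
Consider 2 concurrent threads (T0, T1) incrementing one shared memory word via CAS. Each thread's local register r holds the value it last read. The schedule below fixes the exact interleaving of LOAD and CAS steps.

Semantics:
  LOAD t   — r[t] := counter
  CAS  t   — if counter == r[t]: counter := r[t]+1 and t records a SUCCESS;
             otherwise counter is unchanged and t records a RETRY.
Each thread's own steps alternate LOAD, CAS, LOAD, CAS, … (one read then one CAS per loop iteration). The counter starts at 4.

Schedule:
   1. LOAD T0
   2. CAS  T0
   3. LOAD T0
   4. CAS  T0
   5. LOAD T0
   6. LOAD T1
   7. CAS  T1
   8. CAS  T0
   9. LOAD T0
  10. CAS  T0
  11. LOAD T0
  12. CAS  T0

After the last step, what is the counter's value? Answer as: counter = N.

T0 LOAD — after: cnt=4, r=4 — load
T0 CAS — after: cnt=5, r=4 — ok
T0 LOAD — after: cnt=5, r=5 — load
T0 CAS — after: cnt=6, r=5 — ok
T0 LOAD — after: cnt=6, r=6 — load
T1 LOAD — after: cnt=6, r=6 — load
T1 CAS — after: cnt=7, r=6 — ok
T0 CAS — after: cnt=7, r=6 — retry
T0 LOAD — after: cnt=7, r=7 — load
T0 CAS — after: cnt=8, r=7 — ok
T0 LOAD — after: cnt=8, r=8 — load
T0 CAS — after: cnt=9, r=8 — ok

counter = 9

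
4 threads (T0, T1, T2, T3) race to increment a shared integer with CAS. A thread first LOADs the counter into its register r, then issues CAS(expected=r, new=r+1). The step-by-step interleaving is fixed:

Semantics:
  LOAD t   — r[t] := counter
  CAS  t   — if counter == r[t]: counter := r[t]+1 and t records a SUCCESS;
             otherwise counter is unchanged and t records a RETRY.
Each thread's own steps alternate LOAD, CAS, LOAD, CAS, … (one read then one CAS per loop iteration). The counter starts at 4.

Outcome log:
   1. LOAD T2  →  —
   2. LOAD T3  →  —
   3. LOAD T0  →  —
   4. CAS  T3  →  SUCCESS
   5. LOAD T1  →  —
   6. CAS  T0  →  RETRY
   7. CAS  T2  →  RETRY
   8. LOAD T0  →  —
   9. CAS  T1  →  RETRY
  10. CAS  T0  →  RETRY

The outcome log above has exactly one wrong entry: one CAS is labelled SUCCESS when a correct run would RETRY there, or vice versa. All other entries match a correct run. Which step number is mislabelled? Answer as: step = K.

Reference trace:
T2 LOAD — after: cnt=4, r=4 — load
T3 LOAD — after: cnt=4, r=4 — load
T0 LOAD — after: cnt=4, r=4 — load
T3 CAS — after: cnt=5, r=4 — ok
T1 LOAD — after: cnt=5, r=5 — load
T0 CAS — after: cnt=5, r=4 — retry
T2 CAS — after: cnt=5, r=4 — retry
T0 LOAD — after: cnt=5, r=5 — load
T1 CAS — after: cnt=6, r=5 — ok
T0 CAS — after: cnt=6, r=5 — retry
Flip is step 9.

step = 9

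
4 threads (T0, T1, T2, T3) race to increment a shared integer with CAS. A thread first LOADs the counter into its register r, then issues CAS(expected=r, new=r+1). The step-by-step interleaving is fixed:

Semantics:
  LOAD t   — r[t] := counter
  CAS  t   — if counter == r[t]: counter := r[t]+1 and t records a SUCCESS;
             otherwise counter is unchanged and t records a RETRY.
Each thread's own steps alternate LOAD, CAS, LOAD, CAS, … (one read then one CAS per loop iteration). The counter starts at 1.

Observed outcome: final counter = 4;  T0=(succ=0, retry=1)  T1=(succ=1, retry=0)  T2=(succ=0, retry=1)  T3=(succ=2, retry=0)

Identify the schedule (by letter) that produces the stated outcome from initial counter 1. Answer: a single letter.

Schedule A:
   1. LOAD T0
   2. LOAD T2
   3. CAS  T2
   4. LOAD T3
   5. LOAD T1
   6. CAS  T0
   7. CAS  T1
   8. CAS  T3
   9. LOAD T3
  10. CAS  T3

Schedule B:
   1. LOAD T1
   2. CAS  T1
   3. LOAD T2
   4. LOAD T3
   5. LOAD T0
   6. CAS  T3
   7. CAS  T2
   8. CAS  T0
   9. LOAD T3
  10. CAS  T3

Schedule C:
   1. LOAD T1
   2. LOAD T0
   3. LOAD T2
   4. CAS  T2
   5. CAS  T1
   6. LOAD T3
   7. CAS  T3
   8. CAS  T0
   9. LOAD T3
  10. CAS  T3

Simulating candidate B:
step 1: T1 LOAD ⇒ load; ctr=1 reg=1
step 2: T1 CAS ⇒ ok; ctr=2 reg=1
step 3: T2 LOAD ⇒ load; ctr=2 reg=2
step 4: T3 LOAD ⇒ load; ctr=2 reg=2
step 5: T0 LOAD ⇒ load; ctr=2 reg=2
step 6: T3 CAS ⇒ ok; ctr=3 reg=2
step 7: T2 CAS ⇒ retry; ctr=3 reg=2
step 8: T0 CAS ⇒ retry; ctr=3 reg=2
step 9: T3 LOAD ⇒ load; ctr=3 reg=3
step 10: T3 CAS ⇒ ok; ctr=4 reg=3

B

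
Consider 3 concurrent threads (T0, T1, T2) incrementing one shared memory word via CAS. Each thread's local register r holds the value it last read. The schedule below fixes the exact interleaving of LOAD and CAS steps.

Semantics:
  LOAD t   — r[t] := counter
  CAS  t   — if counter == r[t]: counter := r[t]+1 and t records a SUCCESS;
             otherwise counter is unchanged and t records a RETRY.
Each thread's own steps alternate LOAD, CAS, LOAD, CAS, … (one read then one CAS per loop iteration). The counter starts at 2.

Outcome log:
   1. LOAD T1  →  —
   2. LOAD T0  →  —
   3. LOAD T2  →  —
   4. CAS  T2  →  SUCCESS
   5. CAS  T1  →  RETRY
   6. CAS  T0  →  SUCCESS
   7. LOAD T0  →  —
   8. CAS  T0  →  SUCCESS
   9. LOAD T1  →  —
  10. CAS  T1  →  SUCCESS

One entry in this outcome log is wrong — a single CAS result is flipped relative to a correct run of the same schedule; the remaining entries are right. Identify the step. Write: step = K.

Re-executing:
[1] T1.load  rd  (counter 2, T1.r 2)
[2] T0.load  rd  (counter 2, T0.r 2)
[3] T2.load  rd  (counter 2, T2.r 2)
[4] T2.cas  hit  (counter 3, T2.r 2)
[5] T1.cas  miss  (counter 3, T1.r 2)
[6] T0.cas  miss  (counter 3, T0.r 2)
[7] T0.load  rd  (counter 3, T0.r 3)
[8] T0.cas  hit  (counter 4, T0.r 3)
[9] T1.load  rd  (counter 4, T1.r 4)
[10] T1.cas  hit  (counter 5, T1.r 4)
Flip is step 6.

step = 6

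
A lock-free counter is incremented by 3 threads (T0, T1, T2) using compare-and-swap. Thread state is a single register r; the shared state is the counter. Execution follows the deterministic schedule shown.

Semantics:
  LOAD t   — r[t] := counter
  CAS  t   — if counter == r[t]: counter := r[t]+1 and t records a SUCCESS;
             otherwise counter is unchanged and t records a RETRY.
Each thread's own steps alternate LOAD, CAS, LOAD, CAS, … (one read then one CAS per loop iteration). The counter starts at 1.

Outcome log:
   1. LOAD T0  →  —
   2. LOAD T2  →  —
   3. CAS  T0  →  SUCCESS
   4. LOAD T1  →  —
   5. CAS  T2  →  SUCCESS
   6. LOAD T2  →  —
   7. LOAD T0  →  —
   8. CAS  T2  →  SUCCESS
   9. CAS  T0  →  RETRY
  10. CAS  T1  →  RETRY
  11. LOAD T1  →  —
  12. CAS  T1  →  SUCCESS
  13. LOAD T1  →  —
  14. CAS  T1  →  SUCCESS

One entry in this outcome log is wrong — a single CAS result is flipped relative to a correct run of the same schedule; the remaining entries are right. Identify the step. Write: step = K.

step = 5

Reference trace:
#1 T0 reads 1
#2 T2 reads 1
#3 T0 CAS(1→2) writes; counter now 2
#4 T1 reads 2
#5 T2 CAS(1→2) fails; counter now 2
#6 T2 reads 2
#7 T0 reads 2
#8 T2 CAS(2→3) writes; counter now 3
#9 T0 CAS(2→3) fails; counter now 3
#10 T1 CAS(2→3) fails; counter now 3
#11 T1 reads 3
#12 T1 CAS(3→4) writes; counter now 4
#13 T1 reads 4
#14 T1 CAS(4→5) writes; counter now 5
Mismatch at 5.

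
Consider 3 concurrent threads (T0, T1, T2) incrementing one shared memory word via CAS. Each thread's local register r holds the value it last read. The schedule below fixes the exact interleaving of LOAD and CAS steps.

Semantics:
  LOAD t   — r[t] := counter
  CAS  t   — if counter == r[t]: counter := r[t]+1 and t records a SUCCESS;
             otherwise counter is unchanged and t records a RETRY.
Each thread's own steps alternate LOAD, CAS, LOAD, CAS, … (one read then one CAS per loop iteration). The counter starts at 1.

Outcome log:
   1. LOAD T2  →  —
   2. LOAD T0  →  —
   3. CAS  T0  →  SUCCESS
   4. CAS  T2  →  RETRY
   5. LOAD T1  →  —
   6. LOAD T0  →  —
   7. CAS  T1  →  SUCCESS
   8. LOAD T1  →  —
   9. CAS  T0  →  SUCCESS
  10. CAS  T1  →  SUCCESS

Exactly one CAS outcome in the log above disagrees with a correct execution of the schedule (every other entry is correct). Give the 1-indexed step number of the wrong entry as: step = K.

step = 9

Correct run:
T2 LOAD — after: cnt=1, r=1 — load
T0 LOAD — after: cnt=1, r=1 — load
T0 CAS — after: cnt=2, r=1 — ok
T2 CAS — after: cnt=2, r=1 — retry
T1 LOAD — after: cnt=2, r=2 — load
T0 LOAD — after: cnt=2, r=2 — load
T1 CAS — after: cnt=3, r=2 — ok
T1 LOAD — after: cnt=3, r=3 — load
T0 CAS — after: cnt=3, r=2 — retry
T1 CAS — after: cnt=4, r=3 — ok
Flip is step 9.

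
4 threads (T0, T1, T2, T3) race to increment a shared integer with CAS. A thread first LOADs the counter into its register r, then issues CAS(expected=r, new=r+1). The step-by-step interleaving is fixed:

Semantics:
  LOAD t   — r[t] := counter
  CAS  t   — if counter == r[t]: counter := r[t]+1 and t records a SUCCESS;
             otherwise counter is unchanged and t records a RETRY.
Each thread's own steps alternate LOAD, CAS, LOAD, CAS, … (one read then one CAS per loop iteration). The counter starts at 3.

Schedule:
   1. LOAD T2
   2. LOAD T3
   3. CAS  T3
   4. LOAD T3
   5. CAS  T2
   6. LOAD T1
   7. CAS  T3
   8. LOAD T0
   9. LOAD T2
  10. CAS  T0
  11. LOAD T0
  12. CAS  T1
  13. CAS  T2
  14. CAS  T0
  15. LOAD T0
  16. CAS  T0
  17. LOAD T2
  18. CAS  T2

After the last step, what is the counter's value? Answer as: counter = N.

counter = 9

#1 T2 reads 3
#2 T3 reads 3
#3 T3 CAS(3→4) writes; counter now 4
#4 T3 reads 4
#5 T2 CAS(3→4) fails; counter now 4
#6 T1 reads 4
#7 T3 CAS(4→5) writes; counter now 5
#8 T0 reads 5
#9 T2 reads 5
#10 T0 CAS(5→6) writes; counter now 6
#11 T0 reads 6
#12 T1 CAS(4→5) fails; counter now 6
#13 T2 CAS(5→6) fails; counter now 6
#14 T0 CAS(6→7) writes; counter now 7
#15 T0 reads 7
#16 T0 CAS(7→8) writes; counter now 8
#17 T2 reads 8
#18 T2 CAS(8→9) writes; counter now 9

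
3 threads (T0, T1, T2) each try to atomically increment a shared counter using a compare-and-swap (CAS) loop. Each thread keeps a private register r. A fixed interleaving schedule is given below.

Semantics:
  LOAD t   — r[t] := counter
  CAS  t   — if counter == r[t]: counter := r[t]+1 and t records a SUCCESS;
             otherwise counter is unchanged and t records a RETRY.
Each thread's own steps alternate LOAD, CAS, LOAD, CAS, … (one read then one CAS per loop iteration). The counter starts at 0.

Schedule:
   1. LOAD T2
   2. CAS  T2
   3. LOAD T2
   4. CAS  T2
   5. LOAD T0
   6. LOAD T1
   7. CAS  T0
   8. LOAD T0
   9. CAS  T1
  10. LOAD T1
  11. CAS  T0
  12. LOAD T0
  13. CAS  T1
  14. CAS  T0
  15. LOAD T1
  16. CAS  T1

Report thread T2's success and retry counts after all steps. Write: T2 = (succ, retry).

T2 = (2, 0)

   1) LOAD T2:  M=0  r_T2=0
   2) CAS  T2:  M=1  r_T2=0 ✓
   3) LOAD T2:  M=1  r_T2=1
   4) CAS  T2:  M=2  r_T2=1 ✓
   5) LOAD T0:  M=2  r_T0=2
   6) LOAD T1:  M=2  r_T1=2
   7) CAS  T0:  M=3  r_T0=2 ✓
   8) LOAD T0:  M=3  r_T0=3
   9) CAS  T1:  M=3  r_T1=2 ✗
  10) LOAD T1:  M=3  r_T1=3
  11) CAS  T0:  M=4  r_T0=3 ✓
  12) LOAD T0:  M=4  r_T0=4
  13) CAS  T1:  M=4  r_T1=3 ✗
  14) CAS  T0:  M=5  r_T0=4 ✓
  15) LOAD T1:  M=5  r_T1=5
  16) CAS  T1:  M=6  r_T1=5 ✓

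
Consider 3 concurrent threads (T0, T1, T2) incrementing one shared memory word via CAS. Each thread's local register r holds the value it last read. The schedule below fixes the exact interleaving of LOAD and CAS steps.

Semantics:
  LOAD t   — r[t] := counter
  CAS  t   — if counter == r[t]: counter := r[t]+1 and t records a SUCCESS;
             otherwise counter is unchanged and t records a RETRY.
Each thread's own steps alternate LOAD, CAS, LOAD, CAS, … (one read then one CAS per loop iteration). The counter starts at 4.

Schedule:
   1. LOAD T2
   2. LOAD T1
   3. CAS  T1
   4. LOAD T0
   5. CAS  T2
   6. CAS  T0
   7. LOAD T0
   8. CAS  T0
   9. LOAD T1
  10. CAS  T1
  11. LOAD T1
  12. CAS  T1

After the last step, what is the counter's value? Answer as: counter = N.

   1) LOAD T2:  M=4  r_T2=4
   2) LOAD T1:  M=4  r_T1=4
   3) CAS  T1:  M=5  r_T1=4 ✓
   4) LOAD T0:  M=5  r_T0=5
   5) CAS  T2:  M=5  r_T2=4 ✗
   6) CAS  T0:  M=6  r_T0=5 ✓
   7) LOAD T0:  M=6  r_T0=6
   8) CAS  T0:  M=7  r_T0=6 ✓
   9) LOAD T1:  M=7  r_T1=7
  10) CAS  T1:  M=8  r_T1=7 ✓
  11) LOAD T1:  M=8  r_T1=8
  12) CAS  T1:  M=9  r_T1=8 ✓

counter = 9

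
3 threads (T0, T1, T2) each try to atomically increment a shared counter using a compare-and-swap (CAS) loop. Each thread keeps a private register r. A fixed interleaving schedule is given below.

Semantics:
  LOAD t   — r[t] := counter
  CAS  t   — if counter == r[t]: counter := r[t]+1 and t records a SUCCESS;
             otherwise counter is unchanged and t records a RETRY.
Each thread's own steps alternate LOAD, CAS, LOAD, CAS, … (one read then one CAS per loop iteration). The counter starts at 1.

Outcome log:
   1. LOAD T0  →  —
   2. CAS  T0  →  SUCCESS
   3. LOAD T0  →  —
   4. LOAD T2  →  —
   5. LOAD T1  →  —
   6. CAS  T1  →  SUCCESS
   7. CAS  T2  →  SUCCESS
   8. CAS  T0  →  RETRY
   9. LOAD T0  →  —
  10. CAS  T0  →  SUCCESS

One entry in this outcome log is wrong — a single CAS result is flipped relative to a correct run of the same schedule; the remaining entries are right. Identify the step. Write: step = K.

step = 7

Reference trace:
   1) LOAD T0:  M=1  r_T0=1
   2) CAS  T0:  M=2  r_T0=1 ✓
   3) LOAD T0:  M=2  r_T0=2
   4) LOAD T2:  M=2  r_T2=2
   5) LOAD T1:  M=2  r_T1=2
   6) CAS  T1:  M=3  r_T1=2 ✓
   7) CAS  T2:  M=3  r_T2=2 ✗
   8) CAS  T0:  M=3  r_T0=2 ✗
   9) LOAD T0:  M=3  r_T0=3
  10) CAS  T0:  M=4  r_T0=3 ✓
Flip is step 7.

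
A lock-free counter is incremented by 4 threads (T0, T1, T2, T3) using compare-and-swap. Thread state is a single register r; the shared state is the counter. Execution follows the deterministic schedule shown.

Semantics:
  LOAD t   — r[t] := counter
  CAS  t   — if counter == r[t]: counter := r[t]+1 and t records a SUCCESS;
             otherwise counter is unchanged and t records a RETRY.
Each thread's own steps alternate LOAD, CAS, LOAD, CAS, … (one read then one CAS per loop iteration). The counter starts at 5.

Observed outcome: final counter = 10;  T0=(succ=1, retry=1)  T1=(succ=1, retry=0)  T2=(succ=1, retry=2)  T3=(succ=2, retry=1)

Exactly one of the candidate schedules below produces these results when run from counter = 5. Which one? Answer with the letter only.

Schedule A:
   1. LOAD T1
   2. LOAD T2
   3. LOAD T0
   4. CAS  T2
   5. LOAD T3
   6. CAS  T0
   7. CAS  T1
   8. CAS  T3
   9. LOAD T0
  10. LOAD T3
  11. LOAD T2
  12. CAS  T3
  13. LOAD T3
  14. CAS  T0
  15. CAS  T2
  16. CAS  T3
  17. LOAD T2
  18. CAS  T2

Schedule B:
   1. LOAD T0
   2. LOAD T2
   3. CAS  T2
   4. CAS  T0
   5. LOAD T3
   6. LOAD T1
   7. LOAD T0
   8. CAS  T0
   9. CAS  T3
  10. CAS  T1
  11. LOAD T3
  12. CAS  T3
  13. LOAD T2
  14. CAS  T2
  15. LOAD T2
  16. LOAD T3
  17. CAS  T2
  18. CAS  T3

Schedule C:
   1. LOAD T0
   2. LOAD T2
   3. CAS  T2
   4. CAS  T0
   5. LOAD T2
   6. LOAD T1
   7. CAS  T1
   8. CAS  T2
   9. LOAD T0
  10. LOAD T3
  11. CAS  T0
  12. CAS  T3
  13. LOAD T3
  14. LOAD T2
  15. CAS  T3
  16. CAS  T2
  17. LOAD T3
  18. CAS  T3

Simulating candidate C:
step 1: T0 LOAD ⇒ load; ctr=5 reg=5
step 2: T2 LOAD ⇒ load; ctr=5 reg=5
step 3: T2 CAS ⇒ ok; ctr=6 reg=5
step 4: T0 CAS ⇒ retry; ctr=6 reg=5
step 5: T2 LOAD ⇒ load; ctr=6 reg=6
step 6: T1 LOAD ⇒ load; ctr=6 reg=6
step 7: T1 CAS ⇒ ok; ctr=7 reg=6
step 8: T2 CAS ⇒ retry; ctr=7 reg=6
step 9: T0 LOAD ⇒ load; ctr=7 reg=7
step 10: T3 LOAD ⇒ load; ctr=7 reg=7
step 11: T0 CAS ⇒ ok; ctr=8 reg=7
step 12: T3 CAS ⇒ retry; ctr=8 reg=7
step 13: T3 LOAD ⇒ load; ctr=8 reg=8
step 14: T2 LOAD ⇒ load; ctr=8 reg=8
step 15: T3 CAS ⇒ ok; ctr=9 reg=8
step 16: T2 CAS ⇒ retry; ctr=9 reg=8
step 17: T3 LOAD ⇒ load; ctr=9 reg=9
step 18: T3 CAS ⇒ ok; ctr=10 reg=9

C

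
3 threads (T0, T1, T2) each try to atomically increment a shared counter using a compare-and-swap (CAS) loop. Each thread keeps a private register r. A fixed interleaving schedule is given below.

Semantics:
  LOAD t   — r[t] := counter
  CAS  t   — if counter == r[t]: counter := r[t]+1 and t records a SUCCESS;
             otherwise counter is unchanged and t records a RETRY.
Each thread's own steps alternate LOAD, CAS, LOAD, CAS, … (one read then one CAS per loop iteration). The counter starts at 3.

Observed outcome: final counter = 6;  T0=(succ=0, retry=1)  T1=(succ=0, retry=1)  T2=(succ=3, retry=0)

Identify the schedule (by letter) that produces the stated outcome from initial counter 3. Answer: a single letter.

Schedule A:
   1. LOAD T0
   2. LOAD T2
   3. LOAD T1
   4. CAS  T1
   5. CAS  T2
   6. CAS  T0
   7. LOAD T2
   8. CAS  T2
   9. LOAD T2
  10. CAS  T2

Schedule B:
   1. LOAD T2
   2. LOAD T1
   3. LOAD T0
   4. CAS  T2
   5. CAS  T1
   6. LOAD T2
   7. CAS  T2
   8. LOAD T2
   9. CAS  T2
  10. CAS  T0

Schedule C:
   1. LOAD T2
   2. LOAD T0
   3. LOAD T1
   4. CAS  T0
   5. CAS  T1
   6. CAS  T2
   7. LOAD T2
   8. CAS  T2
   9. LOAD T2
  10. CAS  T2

B

Tracing schedule B:
   1) LOAD T2:  M=3  r_T2=3
   2) LOAD T1:  M=3  r_T1=3
   3) LOAD T0:  M=3  r_T0=3
   4) CAS  T2:  M=4  r_T2=3 ✓
   5) CAS  T1:  M=4  r_T1=3 ✗
   6) LOAD T2:  M=4  r_T2=4
   7) CAS  T2:  M=5  r_T2=4 ✓
   8) LOAD T2:  M=5  r_T2=5
   9) CAS  T2:  M=6  r_T2=5 ✓
  10) CAS  T0:  M=6  r_T0=3 ✗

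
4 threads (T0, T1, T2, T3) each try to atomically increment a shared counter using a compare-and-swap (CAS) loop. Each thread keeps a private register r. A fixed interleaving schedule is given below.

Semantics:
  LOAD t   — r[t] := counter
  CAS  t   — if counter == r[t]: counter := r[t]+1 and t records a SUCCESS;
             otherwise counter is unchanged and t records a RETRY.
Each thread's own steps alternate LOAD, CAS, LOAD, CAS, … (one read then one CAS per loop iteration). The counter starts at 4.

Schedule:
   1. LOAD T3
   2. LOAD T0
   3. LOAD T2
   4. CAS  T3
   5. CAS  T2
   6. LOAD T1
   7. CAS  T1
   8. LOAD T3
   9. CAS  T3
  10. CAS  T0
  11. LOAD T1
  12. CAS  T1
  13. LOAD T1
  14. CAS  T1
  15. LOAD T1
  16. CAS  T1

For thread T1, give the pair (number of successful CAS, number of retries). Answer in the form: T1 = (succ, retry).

   1) LOAD T3:  M=4  r_T3=4
   2) LOAD T0:  M=4  r_T0=4
   3) LOAD T2:  M=4  r_T2=4
   4) CAS  T3:  M=5  r_T3=4 ✓
   5) CAS  T2:  M=5  r_T2=4 ✗
   6) LOAD T1:  M=5  r_T1=5
   7) CAS  T1:  M=6  r_T1=5 ✓
   8) LOAD T3:  M=6  r_T3=6
   9) CAS  T3:  M=7  r_T3=6 ✓
  10) CAS  T0:  M=7  r_T0=4 ✗
  11) LOAD T1:  M=7  r_T1=7
  12) CAS  T1:  M=8  r_T1=7 ✓
  13) LOAD T1:  M=8  r_T1=8
  14) CAS  T1:  M=9  r_T1=8 ✓
  15) LOAD T1:  M=9  r_T1=9
  16) CAS  T1:  M=10  r_T1=9 ✓

T1 = (4, 0)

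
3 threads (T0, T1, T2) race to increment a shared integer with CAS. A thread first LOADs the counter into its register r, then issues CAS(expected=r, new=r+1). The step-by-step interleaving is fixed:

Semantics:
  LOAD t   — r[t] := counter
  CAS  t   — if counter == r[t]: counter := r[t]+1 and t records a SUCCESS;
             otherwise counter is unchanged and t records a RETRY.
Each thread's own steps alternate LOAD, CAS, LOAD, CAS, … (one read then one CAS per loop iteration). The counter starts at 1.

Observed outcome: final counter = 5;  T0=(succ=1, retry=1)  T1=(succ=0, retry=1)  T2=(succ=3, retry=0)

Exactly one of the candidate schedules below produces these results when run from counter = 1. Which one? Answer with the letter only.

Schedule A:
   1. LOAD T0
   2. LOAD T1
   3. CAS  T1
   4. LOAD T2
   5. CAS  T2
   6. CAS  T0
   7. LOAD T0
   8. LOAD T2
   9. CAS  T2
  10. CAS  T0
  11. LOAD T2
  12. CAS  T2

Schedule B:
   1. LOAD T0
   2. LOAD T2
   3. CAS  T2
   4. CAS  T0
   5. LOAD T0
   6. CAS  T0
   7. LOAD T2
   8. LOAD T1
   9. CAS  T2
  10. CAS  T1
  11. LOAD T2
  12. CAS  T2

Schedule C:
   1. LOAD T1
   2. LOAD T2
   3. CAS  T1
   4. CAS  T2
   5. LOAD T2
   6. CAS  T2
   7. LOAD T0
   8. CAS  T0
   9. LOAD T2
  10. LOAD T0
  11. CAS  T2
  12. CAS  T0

Run B:
   1) LOAD T0:  M=1  r_T0=1
   2) LOAD T2:  M=1  r_T2=1
   3) CAS  T2:  M=2  r_T2=1 ✓
   4) CAS  T0:  M=2  r_T0=1 ✗
   5) LOAD T0:  M=2  r_T0=2
   6) CAS  T0:  M=3  r_T0=2 ✓
   7) LOAD T2:  M=3  r_T2=3
   8) LOAD T1:  M=3  r_T1=3
   9) CAS  T2:  M=4  r_T2=3 ✓
  10) CAS  T1:  M=4  r_T1=3 ✗
  11) LOAD T2:  M=4  r_T2=4
  12) CAS  T2:  M=5  r_T2=4 ✓

B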